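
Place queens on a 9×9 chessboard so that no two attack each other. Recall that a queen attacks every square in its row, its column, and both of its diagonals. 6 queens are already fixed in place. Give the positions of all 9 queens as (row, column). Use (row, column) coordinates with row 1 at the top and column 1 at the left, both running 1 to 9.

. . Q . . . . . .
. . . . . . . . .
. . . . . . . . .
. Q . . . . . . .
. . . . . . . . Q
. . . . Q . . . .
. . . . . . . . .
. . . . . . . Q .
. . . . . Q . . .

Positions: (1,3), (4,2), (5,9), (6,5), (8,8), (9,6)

(1,3) (2,7) (3,4) (4,2) (5,9) (6,5) (7,1) (8,8) (9,6)

Row 2: attacked by (1,3)→{2,3,4}; (4,2)→{2,4}; (5,9)→{6,9}; (6,5)→{1,5,9}; (8,8)→{2,8}; (9,6)→{6}. Safe: 7. Place at column 7.
Row 3: attacked by (1,3)→{1,3,5}; (2,7)→{6,7,8}; (4,2)→{1,2,3}; (5,9)→{7,9}; (6,5)→{2,5,8}; (8,8)→{3,8}; (9,6)→{6}. Safe: 4. Place at column 4.
Row 7: attacked by (1,3)→{3,9}; (2,7)→{2,7}; (3,4)→{4,8}; (4,2)→{2,5}; (5,9)→{7,9}; (6,5)→{4,5,6}; (8,8)→{7,8,9}; (9,6)→{4,6,8}. Safe: 1. Place at column 1.
Columns [3, 7, 4, 2, 9, 5, 1, 8, 6], r−c [-2, -5, -1, 2, -4, 1, 6, 0, 3], r+c [4, 9, 7, 6, 14, 11, 8, 16, 15] are all distinct, so no two queens attack.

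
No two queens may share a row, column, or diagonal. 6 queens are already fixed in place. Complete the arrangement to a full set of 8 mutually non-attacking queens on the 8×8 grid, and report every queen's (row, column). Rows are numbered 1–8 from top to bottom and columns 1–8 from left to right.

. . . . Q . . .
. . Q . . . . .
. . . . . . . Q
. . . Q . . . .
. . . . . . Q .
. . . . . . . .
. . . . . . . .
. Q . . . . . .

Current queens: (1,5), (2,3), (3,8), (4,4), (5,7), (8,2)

Row 6: attacked by (1,5)→{5}; (2,3)→{3,7}; (3,8)→{5,8}; (4,4)→{2,4,6}; (5,7)→{6,7,8}; (8,2)→{2,4}. Safe: 1. Place at column 1.
Row 7: attacked by (1,5)→{5}; (2,3)→{3,8}; (3,8)→{4,8}; (4,4)→{1,4,7}; (5,7)→{5,7}; (6,1)→{1,2}; (8,2)→{1,2,3}. Safe: 6. Place at column 6.
Columns [5, 3, 8, 4, 7, 1, 6, 2], r−c [-4, -1, -5, 0, -2, 5, 1, 6], r+c [6, 5, 11, 8, 12, 7, 13, 10] are all distinct, so no two queens attack.

(1,5) (2,3) (3,8) (4,4) (5,7) (6,1) (7,6) (8,2)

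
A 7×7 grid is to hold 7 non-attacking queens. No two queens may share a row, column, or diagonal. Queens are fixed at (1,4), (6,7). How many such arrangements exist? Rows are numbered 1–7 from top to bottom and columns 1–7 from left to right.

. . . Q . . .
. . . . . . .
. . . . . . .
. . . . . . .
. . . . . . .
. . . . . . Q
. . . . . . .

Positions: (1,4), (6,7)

2

Branch on row 2: col 1 → 1; col 2 → 0; col 6 → 1.
Sum: 1 + 0 + 1 = 2.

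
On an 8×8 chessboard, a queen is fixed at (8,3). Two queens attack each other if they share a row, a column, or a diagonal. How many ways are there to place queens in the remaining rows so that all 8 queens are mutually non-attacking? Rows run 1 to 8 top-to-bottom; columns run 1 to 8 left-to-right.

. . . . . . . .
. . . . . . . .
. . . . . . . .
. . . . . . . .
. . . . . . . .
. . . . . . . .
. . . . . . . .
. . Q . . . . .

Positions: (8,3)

Branch on row 1: col 1 → 2; col 2 → 2; col 4 → 3; col 5 → 4; col 6 → 5; col 7 → 0; col 8 → 0.
Sum: 2 + 2 + 3 + 4 + 5 + 0 + 0 = 16.

16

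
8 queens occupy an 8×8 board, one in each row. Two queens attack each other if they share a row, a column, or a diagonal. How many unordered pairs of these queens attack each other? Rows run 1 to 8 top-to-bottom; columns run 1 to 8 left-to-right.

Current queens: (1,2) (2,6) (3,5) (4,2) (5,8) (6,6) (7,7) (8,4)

Same column: (1,2)–(4,2) (column 2); (2,6)–(6,6) (column 6).
Same diagonal: (2,6)–(3,5) (|2−3| = |6−5| = 1); (6,6)–(7,7) (|6−7| = |6−7| = 1); (6,6)–(8,4) (|6−8| = |6−4| = 2).
Total attacking pairs: 5.

5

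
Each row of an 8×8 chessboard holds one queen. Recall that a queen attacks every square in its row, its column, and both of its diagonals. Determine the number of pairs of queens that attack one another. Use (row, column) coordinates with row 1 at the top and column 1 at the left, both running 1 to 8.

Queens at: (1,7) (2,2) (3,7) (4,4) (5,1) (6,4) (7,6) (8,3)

Same column: (1,7)–(3,7) (column 7); (4,4)–(6,4) (column 4).
Same diagonal: (1,7)–(4,4) (|1−4| = |7−4| = 3); (2,2)–(4,4) (|2−4| = |2−4| = 2); (3,7)–(6,4) (|3−6| = |7−4| = 3).
Total attacking pairs: 5.

5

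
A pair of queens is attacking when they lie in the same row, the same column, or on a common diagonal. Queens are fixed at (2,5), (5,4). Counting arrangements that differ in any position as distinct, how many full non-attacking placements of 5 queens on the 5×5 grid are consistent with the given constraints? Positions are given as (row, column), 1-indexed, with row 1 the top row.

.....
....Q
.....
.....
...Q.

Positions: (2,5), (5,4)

1

Branch on row 1: col 1 → 0; col 2 → 1; col 3 → 0.
Sum: 0 + 1 + 0 = 1.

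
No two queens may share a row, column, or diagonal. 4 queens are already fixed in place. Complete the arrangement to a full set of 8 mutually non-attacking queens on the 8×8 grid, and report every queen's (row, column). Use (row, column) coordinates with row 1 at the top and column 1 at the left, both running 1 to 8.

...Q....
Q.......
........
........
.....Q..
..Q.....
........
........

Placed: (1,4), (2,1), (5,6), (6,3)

(1,4) (2,1) (3,5) (4,8) (5,6) (6,3) (7,7) (8,2)

Row 3: attacked by (1,4)→{2,4,6}; (2,1)→{1,2}; (5,6)→{4,6,8}; (6,3)→{3,6}. Safe: 5, 7. Place at column 5.
Row 4: attacked by (1,4)→{1,4,7}; (2,1)→{1,3}; (3,5)→{4,5,6}; (5,6)→{5,6,7}; (6,3)→{1,3,5}. Safe: 2, 8. Place at column 8.
Row 7: attacked by (1,4)→{4}; (2,1)→{1,6}; (3,5)→{1,5}; (4,8)→{5,8}; (5,6)→{4,6,8}; (6,3)→{2,3,4}. Safe: 7. Place at column 7.
Row 8: attacked by (1,4)→{4}; (2,1)→{1,7}; (3,5)→{5}; (4,8)→{4,8}; (5,6)→{3,6}; (6,3)→{1,3,5}; (7,7)→{6,7,8}. Safe: 2. Place at column 2.
Columns [4, 1, 5, 8, 6, 3, 7, 2], r−c [-3, 1, -2, -4, -1, 3, 0, 6], r+c [5, 3, 8, 12, 11, 9, 14, 10] are all distinct, so no two queens attack.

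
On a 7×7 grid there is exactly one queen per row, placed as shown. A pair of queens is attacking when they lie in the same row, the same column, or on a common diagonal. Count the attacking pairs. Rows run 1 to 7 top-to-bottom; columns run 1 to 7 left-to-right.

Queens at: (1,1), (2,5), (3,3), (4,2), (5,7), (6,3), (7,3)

5

Same column: (3,3)–(6,3) (column 3); (3,3)–(7,3) (column 3); (6,3)–(7,3) (column 3).
Same diagonal: (1,1)–(3,3) (|1−3| = |1−3| = 2); (3,3)–(4,2) (|3−4| = |3−2| = 1).
Total attacking pairs: 5.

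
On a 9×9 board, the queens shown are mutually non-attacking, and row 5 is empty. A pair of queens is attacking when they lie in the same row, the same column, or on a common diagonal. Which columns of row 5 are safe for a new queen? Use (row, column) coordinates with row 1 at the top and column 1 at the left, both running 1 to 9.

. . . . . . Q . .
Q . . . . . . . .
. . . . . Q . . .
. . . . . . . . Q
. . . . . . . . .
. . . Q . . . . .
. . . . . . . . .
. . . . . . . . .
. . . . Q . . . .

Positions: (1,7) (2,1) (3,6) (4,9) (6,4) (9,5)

(1,7) attacks row 5 at column 7 and diagonals 3.
(2,1) attacks row 5 at column 1 and diagonals 4.
(3,6) attacks row 5 at column 6 and diagonals 4, 8.
(4,9) attacks row 5 at column 9 and diagonals 8.
(6,4) attacks row 5 at column 4 and diagonals 3, 5.
(9,5) attacks row 5 at column 5 and diagonals 1, 9.
Attacked columns: {1, 3, 4, 5, 6, 7, 8, 9}. Safe: {2}.

columns 2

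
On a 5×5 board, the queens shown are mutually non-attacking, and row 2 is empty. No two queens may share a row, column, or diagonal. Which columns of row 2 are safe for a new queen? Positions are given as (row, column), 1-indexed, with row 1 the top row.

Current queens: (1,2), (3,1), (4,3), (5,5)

columns 4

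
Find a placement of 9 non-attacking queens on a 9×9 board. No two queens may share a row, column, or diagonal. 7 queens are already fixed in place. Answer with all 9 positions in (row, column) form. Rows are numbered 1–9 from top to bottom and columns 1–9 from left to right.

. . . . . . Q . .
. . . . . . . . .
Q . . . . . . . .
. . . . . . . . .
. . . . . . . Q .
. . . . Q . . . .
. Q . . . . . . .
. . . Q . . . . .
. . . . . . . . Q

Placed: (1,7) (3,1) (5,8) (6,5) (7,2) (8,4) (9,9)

(1,7) (2,3) (3,1) (4,6) (5,8) (6,5) (7,2) (8,4) (9,9)

Row 2: attacked by (1,7)→{6,7,8}; (3,1)→{1,2}; (5,8)→{5,8}; (6,5)→{1,5,9}; (7,2)→{2,7}; (8,4)→{4}; (9,9)→{2,9}. Safe: 3. Place at column 3.
Row 4: attacked by (1,7)→{4,7}; (2,3)→{1,3,5}; (3,1)→{1,2}; (5,8)→{7,8,9}; (6,5)→{3,5,7}; (7,2)→{2,5}; (8,4)→{4,8}; (9,9)→{4,9}. Safe: 6. Place at column 6.
Columns [7, 3, 1, 6, 8, 5, 2, 4, 9], r−c [-6, -1, 2, -2, -3, 1, 5, 4, 0], r+c [8, 5, 4, 10, 13, 11, 9, 12, 18] are all distinct, so no two queens attack.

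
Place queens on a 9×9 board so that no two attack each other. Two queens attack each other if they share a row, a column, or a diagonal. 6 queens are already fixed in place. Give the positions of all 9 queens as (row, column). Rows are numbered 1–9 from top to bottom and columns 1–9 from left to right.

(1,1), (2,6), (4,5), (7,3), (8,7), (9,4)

Row 3: attacked by (1,1)→{1,3}; (2,6)→{5,6,7}; (4,5)→{4,5,6}; (7,3)→{3,7}; (8,7)→{2,7}; (9,4)→{4}. Safe: 8, 9. Place at column 9.
Row 5: attacked by (1,1)→{1,5}; (2,6)→{3,6,9}; (3,9)→{7,9}; (4,5)→{4,5,6}; (7,3)→{1,3,5}; (8,7)→{4,7}; (9,4)→{4,8}. Safe: 2. Place at column 2.
Row 6: attacked by (1,1)→{1,6}; (2,6)→{2,6}; (3,9)→{6,9}; (4,5)→{3,5,7}; (5,2)→{1,2,3}; (7,3)→{2,3,4}; (8,7)→{5,7,9}; (9,4)→{1,4,7}. Safe: 8. Place at column 8.
Columns [1, 6, 9, 5, 2, 8, 3, 7, 4], r−c [0, -4, -6, -1, 3, -2, 4, 1, 5], r+c [2, 8, 12, 9, 7, 14, 10, 15, 13] are all distinct, so no two queens attack.

(1,1) (2,6) (3,9) (4,5) (5,2) (6,8) (7,3) (8,7) (9,4)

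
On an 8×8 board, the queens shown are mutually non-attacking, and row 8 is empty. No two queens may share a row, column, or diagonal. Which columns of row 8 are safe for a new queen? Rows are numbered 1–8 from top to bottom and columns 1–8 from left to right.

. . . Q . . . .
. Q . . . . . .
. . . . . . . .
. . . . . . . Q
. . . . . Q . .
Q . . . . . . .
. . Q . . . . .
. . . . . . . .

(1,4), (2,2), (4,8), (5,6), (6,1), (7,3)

(1,4) attacks row 8 at column 4.
(2,2) attacks row 8 at column 2 and diagonals 8.
(4,8) attacks row 8 at column 8 and diagonals 4.
(5,6) attacks row 8 at column 6 and diagonals 3.
(6,1) attacks row 8 at column 1 and diagonals 3.
(7,3) attacks row 8 at column 3 and diagonals 2, 4.
Attacked columns: {1, 2, 3, 4, 6, 8}. Safe: {5, 7}.

columns 5, 7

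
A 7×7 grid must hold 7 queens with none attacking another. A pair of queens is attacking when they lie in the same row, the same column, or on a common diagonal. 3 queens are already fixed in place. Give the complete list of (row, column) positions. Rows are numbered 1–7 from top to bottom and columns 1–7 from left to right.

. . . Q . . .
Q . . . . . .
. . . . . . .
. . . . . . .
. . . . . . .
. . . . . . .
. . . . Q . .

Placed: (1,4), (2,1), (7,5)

(1,4) (2,1) (3,3) (4,6) (5,2) (6,7) (7,5)

Row 3: attacked by (1,4)→{2,4,6}; (2,1)→{1,2}; (7,5)→{1,5}. Safe: 3, 7. Place at column 3.
Row 4: attacked by (1,4)→{1,4,7}; (2,1)→{1,3}; (3,3)→{2,3,4}; (7,5)→{2,5}. Safe: 6. Place at column 6.
Row 5: attacked by (1,4)→{4}; (2,1)→{1,4}; (3,3)→{1,3,5}; (4,6)→{5,6,7}; (7,5)→{3,5,7}. Safe: 2. Place at column 2.
Row 6: attacked by (1,4)→{4}; (2,1)→{1,5}; (3,3)→{3,6}; (4,6)→{4,6}; (5,2)→{1,2,3}; (7,5)→{4,5,6}. Safe: 7. Place at column 7.
Columns [4, 1, 3, 6, 2, 7, 5], r−c [-3, 1, 0, -2, 3, -1, 2], r+c [5, 3, 6, 10, 7, 13, 12] are all distinct, so no two queens attack.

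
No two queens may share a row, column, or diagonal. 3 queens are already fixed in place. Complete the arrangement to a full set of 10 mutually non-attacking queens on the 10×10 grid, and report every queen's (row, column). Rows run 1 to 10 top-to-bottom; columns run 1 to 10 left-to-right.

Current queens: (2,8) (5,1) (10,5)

Row 1: attacked by (2,8)→{7,8,9}; (5,1)→{1,5}; (10,5)→{5}. Safe: 2, 3, 4, 6, 10. Place at column 10.
Row 3: attacked by (1,10)→{8,10}; (2,8)→{7,8,9}; (5,1)→{1,3}; (10,5)→{5}. Safe: 2, 4, 6. Place at column 2.
Row 4: attacked by (1,10)→{7,10}; (2,8)→{6,8,10}; (3,2)→{1,2,3}; (5,1)→{1,2}; (10,5)→{5}. Safe: 4, 9. Place at column 4.
Row 6: attacked by (1,10)→{5,10}; (2,8)→{4,8}; (3,2)→{2,5}; (4,4)→{2,4,6}; (5,1)→{1,2}; (10,5)→{1,5,9}. Safe: 3, 7. Place at column 7.
Row 7: attacked by (1,10)→{4,10}; (2,8)→{3,8}; (3,2)→{2,6}; (4,4)→{1,4,7}; (5,1)→{1,3}; (6,7)→{6,7,8}; (10,5)→{2,5,8}. Safe: 9. Place at column 9.
Row 8: attacked by (1,10)→{3,10}; (2,8)→{2,8}; (3,2)→{2,7}; (4,4)→{4,8}; (5,1)→{1,4}; (6,7)→{5,7,9}; (7,9)→{8,9,10}; (10,5)→{3,5,7}. Safe: 6. Place at column 6.
Row 9: attacked by (1,10)→{2,10}; (2,8)→{1,8}; (3,2)→{2,8}; (4,4)→{4,9}; (5,1)→{1,5}; (6,7)→{4,7,10}; (7,9)→{7,9}; (8,6)→{5,6,7}; (10,5)→{4,5,6}. Safe: 3. Place at column 3.
Columns [10, 8, 2, 4, 1, 7, 9, 6, 3, 5], r−c [-9, -6, 1, 0, 4, -1, -2, 2, 6, 5], r+c [11, 10, 5, 8, 6, 13, 16, 14, 12, 15] are all distinct, so no two queens attack.

(1,10) (2,8) (3,2) (4,4) (5,1) (6,7) (7,9) (8,6) (9,3) (10,5)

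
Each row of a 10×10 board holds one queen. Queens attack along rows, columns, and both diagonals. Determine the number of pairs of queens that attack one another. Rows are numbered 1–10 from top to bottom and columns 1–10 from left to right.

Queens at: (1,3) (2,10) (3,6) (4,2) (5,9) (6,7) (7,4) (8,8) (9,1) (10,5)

All columns are distinct and no two queens satisfy |Δrow| = |Δcol|, so no pair attacks.

0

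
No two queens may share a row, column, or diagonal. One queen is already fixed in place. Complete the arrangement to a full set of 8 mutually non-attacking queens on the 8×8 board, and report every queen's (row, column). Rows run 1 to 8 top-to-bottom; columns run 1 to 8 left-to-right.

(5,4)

Row 1: attacked by (5,4)→{4,8}. Safe: 1, 2, 3, 5, 6, 7. Place at column 6.
Row 2: attacked by (1,6)→{5,6,7}; (5,4)→{1,4,7}. Safe: 2, 3, 8. Place at column 3.
Row 3: attacked by (1,6)→{4,6,8}; (2,3)→{2,3,4}; (5,4)→{2,4,6}. Safe: 1, 5, 7. Place at column 7.
Row 4: attacked by (1,6)→{3,6}; (2,3)→{1,3,5}; (3,7)→{6,7,8}; (5,4)→{3,4,5}. Safe: 2. Place at column 2.
Row 6: attacked by (1,6)→{1,6}; (2,3)→{3,7}; (3,7)→{4,7}; (4,2)→{2,4}; (5,4)→{3,4,5}. Safe: 8. Place at column 8.
Row 7: attacked by (1,6)→{6}; (2,3)→{3,8}; (3,7)→{3,7}; (4,2)→{2,5}; (5,4)→{2,4,6}; (6,8)→{7,8}. Safe: 1. Place at column 1.
Row 8: attacked by (1,6)→{6}; (2,3)→{3}; (3,7)→{2,7}; (4,2)→{2,6}; (5,4)→{1,4,7}; (6,8)→{6,8}; (7,1)→{1,2}. Safe: 5. Place at column 5.
Columns [6, 3, 7, 2, 4, 8, 1, 5], r−c [-5, -1, -4, 2, 1, -2, 6, 3], r+c [7, 5, 10, 6, 9, 14, 8, 13] are all distinct, so no two queens attack.

(1,6) (2,3) (3,7) (4,2) (5,4) (6,8) (7,1) (8,5)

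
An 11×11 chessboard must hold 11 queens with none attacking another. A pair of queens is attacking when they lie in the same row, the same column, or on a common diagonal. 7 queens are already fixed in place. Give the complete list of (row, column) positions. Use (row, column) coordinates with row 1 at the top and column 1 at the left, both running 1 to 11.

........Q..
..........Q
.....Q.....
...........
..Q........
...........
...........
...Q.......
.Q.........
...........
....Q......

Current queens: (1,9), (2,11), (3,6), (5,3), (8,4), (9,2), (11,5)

(1,9) (2,11) (3,6) (4,10) (5,3) (6,1) (7,8) (8,4) (9,2) (10,7) (11,5)

Row 4: attacked by (1,9)→{6,9}; (2,11)→{9,11}; (3,6)→{5,6,7}; (5,3)→{2,3,4}; (8,4)→{4,8}; (9,2)→{2,7}; (11,5)→{5}. Safe: 1, 10. Place at column 10.
Row 6: attacked by (1,9)→{4,9}; (2,11)→{7,11}; (3,6)→{3,6,9}; (4,10)→{8,10}; (5,3)→{2,3,4}; (8,4)→{2,4,6}; (9,2)→{2,5}; (11,5)→{5,10}. Safe: 1. Place at column 1.
Row 7: attacked by (1,9)→{3,9}; (2,11)→{6,11}; (3,6)→{2,6,10}; (4,10)→{7,10}; (5,3)→{1,3,5}; (6,1)→{1,2}; (8,4)→{3,4,5}; (9,2)→{2,4}; (11,5)→{1,5,9}. Safe: 8. Place at column 8.
Row 10: attacked by (1,9)→{9}; (2,11)→{3,11}; (3,6)→{6}; (4,10)→{4,10}; (5,3)→{3,8}; (6,1)→{1,5}; (7,8)→{5,8,11}; (8,4)→{2,4,6}; (9,2)→{1,2,3}; (11,5)→{4,5,6}. Safe: 7. Place at column 7.
Columns [9, 11, 6, 10, 3, 1, 8, 4, 2, 7, 5], r−c [-8, -9, -3, -6, 2, 5, -1, 4, 7, 3, 6], r+c [10, 13, 9, 14, 8, 7, 15, 12, 11, 17, 16] are all distinct, so no two queens attack.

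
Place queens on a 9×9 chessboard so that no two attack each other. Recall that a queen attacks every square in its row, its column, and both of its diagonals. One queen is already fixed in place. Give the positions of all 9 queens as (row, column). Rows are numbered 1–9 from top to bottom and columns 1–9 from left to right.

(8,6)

(1,1) (2,7) (3,5) (4,8) (5,2) (6,9) (7,3) (8,6) (9,4)

Row 1: attacked by (8,6)→{6}. Safe: 1, 2, 3, 4, 5, 7, 8, 9. Place at column 1.
Row 2: attacked by (1,1)→{1,2}; (8,6)→{6}. Safe: 3, 4, 5, 7, 8, 9. Place at column 7.
Row 3: attacked by (1,1)→{1,3}; (2,7)→{6,7,8}; (8,6)→{1,6}. Safe: 2, 4, 5, 9. Place at column 5.
Row 4: attacked by (1,1)→{1,4}; (2,7)→{5,7,9}; (3,5)→{4,5,6}; (8,6)→{2,6}. Safe: 3, 8. Place at column 8.
Row 5: attacked by (1,1)→{1,5}; (2,7)→{4,7}; (3,5)→{3,5,7}; (4,8)→{7,8,9}; (8,6)→{3,6,9}. Safe: 2. Place at column 2.
Row 6: attacked by (1,1)→{1,6}; (2,7)→{3,7}; (3,5)→{2,5,8}; (4,8)→{6,8}; (5,2)→{1,2,3}; (8,6)→{4,6,8}. Safe: 9. Place at column 9.
Row 7: attacked by (1,1)→{1,7}; (2,7)→{2,7}; (3,5)→{1,5,9}; (4,8)→{5,8}; (5,2)→{2,4}; (6,9)→{8,9}; (8,6)→{5,6,7}. Safe: 3. Place at column 3.
Row 9: attacked by (1,1)→{1,9}; (2,7)→{7}; (3,5)→{5}; (4,8)→{3,8}; (5,2)→{2,6}; (6,9)→{6,9}; (7,3)→{1,3,5}; (8,6)→{5,6,7}. Safe: 4. Place at column 4.
Columns [1, 7, 5, 8, 2, 9, 3, 6, 4], r−c [0, -5, -2, -4, 3, -3, 4, 2, 5], r+c [2, 9, 8, 12, 7, 15, 10, 14, 13] are all distinct, so no two queens attack.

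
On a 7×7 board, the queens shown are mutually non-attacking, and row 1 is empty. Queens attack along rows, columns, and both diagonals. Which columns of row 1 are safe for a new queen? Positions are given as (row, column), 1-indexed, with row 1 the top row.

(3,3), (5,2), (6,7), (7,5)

columns 4

(3,3) attacks row 1 at column 3 and diagonals 1, 5.
(5,2) attacks row 1 at column 2 and diagonals 6.
(6,7) attacks row 1 at column 7 and diagonals 2.
(7,5) attacks row 1 at column 5.
Attacked columns: {1, 2, 3, 5, 6, 7}. Safe: {4}.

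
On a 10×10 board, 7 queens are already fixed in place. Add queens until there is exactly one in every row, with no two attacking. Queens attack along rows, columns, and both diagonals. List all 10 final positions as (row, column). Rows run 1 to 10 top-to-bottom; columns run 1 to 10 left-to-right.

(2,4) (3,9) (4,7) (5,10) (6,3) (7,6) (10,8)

(1,1) (2,4) (3,9) (4,7) (5,10) (6,3) (7,6) (8,2) (9,5) (10,8)

Row 1: attacked by (2,4)→{3,4,5}; (3,9)→{7,9}; (4,7)→{4,7,10}; (5,10)→{6,10}; (6,3)→{3,8}; (7,6)→{6}; (10,8)→{8}. Safe: 1, 2. Place at column 1.
Row 8: attacked by (1,1)→{1,8}; (2,4)→{4,10}; (3,9)→{4,9}; (4,7)→{3,7}; (5,10)→{7,10}; (6,3)→{1,3,5}; (7,6)→{5,6,7}; (10,8)→{6,8,10}. Safe: 2. Place at column 2.
Row 9: attacked by (1,1)→{1,9}; (2,4)→{4}; (3,9)→{3,9}; (4,7)→{2,7}; (5,10)→{6,10}; (6,3)→{3,6}; (7,6)→{4,6,8}; (8,2)→{1,2,3}; (10,8)→{7,8,9}. Safe: 5. Place at column 5.
Columns [1, 4, 9, 7, 10, 3, 6, 2, 5, 8], r−c [0, -2, -6, -3, -5, 3, 1, 6, 4, 2], r+c [2, 6, 12, 11, 15, 9, 13, 10, 14, 18] are all distinct, so no two queens attack.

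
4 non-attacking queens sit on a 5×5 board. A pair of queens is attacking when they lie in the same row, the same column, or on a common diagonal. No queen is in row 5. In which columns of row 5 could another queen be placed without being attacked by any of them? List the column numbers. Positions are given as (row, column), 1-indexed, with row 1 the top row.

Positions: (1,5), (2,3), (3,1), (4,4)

columns 2

(1,5) attacks row 5 at column 5 and diagonals 1.
(2,3) attacks row 5 at column 3.
(3,1) attacks row 5 at column 1 and diagonals 3.
(4,4) attacks row 5 at column 4 and diagonals 3, 5.
Attacked columns: {1, 3, 4, 5}. Safe: {2}.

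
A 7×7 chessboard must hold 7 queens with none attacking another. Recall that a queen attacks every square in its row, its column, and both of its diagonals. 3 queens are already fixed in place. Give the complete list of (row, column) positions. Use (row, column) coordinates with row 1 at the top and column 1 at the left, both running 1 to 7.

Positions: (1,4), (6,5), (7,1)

(1,4) (2,7) (3,3) (4,6) (5,2) (6,5) (7,1)

Row 2: attacked by (1,4)→{3,4,5}; (6,5)→{1,5}; (7,1)→{1,6}. Safe: 2, 7. Place at column 7.
Row 3: attacked by (1,4)→{2,4,6}; (2,7)→{6,7}; (6,5)→{2,5}; (7,1)→{1,5}. Safe: 3. Place at column 3.
Row 4: attacked by (1,4)→{1,4,7}; (2,7)→{5,7}; (3,3)→{2,3,4}; (6,5)→{3,5,7}; (7,1)→{1,4}. Safe: 6. Place at column 6.
Row 5: attacked by (1,4)→{4}; (2,7)→{4,7}; (3,3)→{1,3,5}; (4,6)→{5,6,7}; (6,5)→{4,5,6}; (7,1)→{1,3}. Safe: 2. Place at column 2.
Columns [4, 7, 3, 6, 2, 5, 1], r−c [-3, -5, 0, -2, 3, 1, 6], r+c [5, 9, 6, 10, 7, 11, 8] are all distinct, so no two queens attack.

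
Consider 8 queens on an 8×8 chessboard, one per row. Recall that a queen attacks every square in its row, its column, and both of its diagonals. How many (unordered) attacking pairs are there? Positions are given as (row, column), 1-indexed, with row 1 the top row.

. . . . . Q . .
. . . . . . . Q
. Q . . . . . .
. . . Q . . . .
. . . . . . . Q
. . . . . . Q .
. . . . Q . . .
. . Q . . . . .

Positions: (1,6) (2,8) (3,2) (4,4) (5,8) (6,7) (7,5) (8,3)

2

Same column: (2,8)–(5,8) (column 8).
Same diagonal: (5,8)–(6,7) (|5−6| = |8−7| = 1).
Total attacking pairs: 2.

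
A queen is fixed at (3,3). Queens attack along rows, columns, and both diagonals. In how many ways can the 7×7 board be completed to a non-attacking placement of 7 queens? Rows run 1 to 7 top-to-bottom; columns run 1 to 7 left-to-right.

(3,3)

6

Branch on row 1: col 2 → 2; col 4 → 2; col 6 → 1; col 7 → 1.
Sum: 2 + 2 + 1 + 1 = 6.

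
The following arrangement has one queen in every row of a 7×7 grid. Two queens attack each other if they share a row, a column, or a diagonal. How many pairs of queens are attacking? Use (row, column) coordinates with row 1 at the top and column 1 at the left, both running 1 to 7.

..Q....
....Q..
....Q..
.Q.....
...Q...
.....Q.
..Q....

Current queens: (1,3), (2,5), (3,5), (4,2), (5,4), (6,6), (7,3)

3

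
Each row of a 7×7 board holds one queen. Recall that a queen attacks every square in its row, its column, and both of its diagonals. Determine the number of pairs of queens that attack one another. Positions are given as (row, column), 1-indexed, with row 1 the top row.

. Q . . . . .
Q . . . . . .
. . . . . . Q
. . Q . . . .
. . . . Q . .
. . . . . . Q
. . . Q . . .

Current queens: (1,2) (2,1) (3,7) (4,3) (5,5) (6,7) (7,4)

Same column: (3,7)–(6,7) (column 7).
Same diagonal: (1,2)–(2,1) (|1−2| = |2−1| = 1); (1,2)–(6,7) (|1−6| = |2−7| = 5); (2,1)–(4,3) (|2−4| = |1−3| = 2); (3,7)–(5,5) (|3−5| = |7−5| = 2).
Total attacking pairs: 5.

5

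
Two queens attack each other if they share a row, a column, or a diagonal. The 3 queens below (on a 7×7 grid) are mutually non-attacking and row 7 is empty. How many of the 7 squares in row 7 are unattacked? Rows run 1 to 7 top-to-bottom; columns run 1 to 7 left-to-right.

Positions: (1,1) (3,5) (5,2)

2

(1,1) attacks row 7 at column 1 and diagonals 7.
(3,5) attacks row 7 at column 5 and diagonals 1.
(5,2) attacks row 7 at column 2 and diagonals 4.
Attacked columns: {1, 2, 4, 5, 7}. Safe: {3, 6}.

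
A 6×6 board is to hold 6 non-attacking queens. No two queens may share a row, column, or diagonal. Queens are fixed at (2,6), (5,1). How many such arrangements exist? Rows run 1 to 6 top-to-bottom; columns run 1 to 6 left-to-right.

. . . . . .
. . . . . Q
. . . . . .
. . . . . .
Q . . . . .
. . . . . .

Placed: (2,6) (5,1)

1

Branch on row 1: col 2 → 0; col 3 → 1; col 4 → 0.
Sum: 0 + 1 + 0 = 1.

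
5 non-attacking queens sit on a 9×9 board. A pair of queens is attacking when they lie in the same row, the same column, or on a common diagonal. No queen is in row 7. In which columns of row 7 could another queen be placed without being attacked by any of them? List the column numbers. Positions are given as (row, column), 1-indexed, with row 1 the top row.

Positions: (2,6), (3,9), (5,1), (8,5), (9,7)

columns 2, 8

(2,6) attacks row 7 at column 6 and diagonals 1.
(3,9) attacks row 7 at column 9 and diagonals 5.
(5,1) attacks row 7 at column 1 and diagonals 3.
(8,5) attacks row 7 at column 5 and diagonals 4, 6.
(9,7) attacks row 7 at column 7 and diagonals 5, 9.
Attacked columns: {1, 3, 4, 5, 6, 7, 9}. Safe: {2, 8}.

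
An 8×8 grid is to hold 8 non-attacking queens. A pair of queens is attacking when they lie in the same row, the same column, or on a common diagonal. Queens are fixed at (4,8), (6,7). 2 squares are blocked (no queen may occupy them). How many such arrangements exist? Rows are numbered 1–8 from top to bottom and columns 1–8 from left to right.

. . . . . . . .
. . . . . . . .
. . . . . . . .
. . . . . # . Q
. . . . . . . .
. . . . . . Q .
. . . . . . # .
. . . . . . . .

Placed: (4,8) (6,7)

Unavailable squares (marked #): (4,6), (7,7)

3

Branch on row 1: col 1 → 0; col 3 → 1; col 4 → 1; col 6 → 1.
Sum: 0 + 1 + 1 + 1 = 3.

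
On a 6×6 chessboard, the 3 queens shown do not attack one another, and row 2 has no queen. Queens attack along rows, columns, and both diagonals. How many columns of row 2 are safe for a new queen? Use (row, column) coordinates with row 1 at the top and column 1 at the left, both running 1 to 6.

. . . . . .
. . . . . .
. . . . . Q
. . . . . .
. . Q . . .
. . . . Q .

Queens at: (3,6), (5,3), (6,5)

(3,6) attacks row 2 at column 6 and diagonals 5.
(5,3) attacks row 2 at column 3 and diagonals 6.
(6,5) attacks row 2 at column 5 and diagonals 1.
Attacked columns: {1, 3, 5, 6}. Safe: {2, 4}.

2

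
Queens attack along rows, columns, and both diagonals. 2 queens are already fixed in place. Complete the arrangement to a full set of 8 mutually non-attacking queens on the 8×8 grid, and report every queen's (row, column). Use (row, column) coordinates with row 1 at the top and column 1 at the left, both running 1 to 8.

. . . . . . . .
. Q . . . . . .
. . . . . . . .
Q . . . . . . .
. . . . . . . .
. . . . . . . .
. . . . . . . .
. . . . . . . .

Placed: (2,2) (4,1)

(1,8) (2,2) (3,4) (4,1) (5,7) (6,5) (7,3) (8,6)

Row 1: attacked by (2,2)→{1,2,3}; (4,1)→{1,4}. Safe: 5, 6, 7, 8. Place at column 8.
Row 3: attacked by (1,8)→{6,8}; (2,2)→{1,2,3}; (4,1)→{1,2}. Safe: 4, 5, 7. Place at column 4.
Row 5: attacked by (1,8)→{4,8}; (2,2)→{2,5}; (3,4)→{2,4,6}; (4,1)→{1,2}. Safe: 3, 7. Place at column 7.
Row 6: attacked by (1,8)→{3,8}; (2,2)→{2,6}; (3,4)→{1,4,7}; (4,1)→{1,3}; (5,7)→{6,7,8}. Safe: 5. Place at column 5.
Row 7: attacked by (1,8)→{2,8}; (2,2)→{2,7}; (3,4)→{4,8}; (4,1)→{1,4}; (5,7)→{5,7}; (6,5)→{4,5,6}. Safe: 3. Place at column 3.
Row 8: attacked by (1,8)→{1,8}; (2,2)→{2,8}; (3,4)→{4}; (4,1)→{1,5}; (5,7)→{4,7}; (6,5)→{3,5,7}; (7,3)→{2,3,4}. Safe: 6. Place at column 6.
Columns [8, 2, 4, 1, 7, 5, 3, 6], r−c [-7, 0, -1, 3, -2, 1, 4, 2], r+c [9, 4, 7, 5, 12, 11, 10, 14] are all distinct, so no two queens attack.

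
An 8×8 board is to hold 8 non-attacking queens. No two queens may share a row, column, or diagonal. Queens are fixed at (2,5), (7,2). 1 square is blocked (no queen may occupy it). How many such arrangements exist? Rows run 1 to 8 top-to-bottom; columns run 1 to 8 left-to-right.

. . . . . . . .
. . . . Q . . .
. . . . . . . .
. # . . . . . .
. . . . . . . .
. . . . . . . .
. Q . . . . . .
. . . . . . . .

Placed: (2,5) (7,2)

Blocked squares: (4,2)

3

Branch on row 1: col 1 → 1; col 3 → 1; col 7 → 1.
Sum: 1 + 1 + 1 = 3.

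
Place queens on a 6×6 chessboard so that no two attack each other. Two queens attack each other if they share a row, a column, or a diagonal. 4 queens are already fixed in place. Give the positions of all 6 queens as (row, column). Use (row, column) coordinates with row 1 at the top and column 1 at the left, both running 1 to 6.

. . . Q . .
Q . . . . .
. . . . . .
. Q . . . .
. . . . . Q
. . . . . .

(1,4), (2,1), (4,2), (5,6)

(1,4) (2,1) (3,5) (4,2) (5,6) (6,3)

Row 3: attacked by (1,4)→{2,4,6}; (2,1)→{1,2}; (4,2)→{1,2,3}; (5,6)→{4,6}. Safe: 5. Place at column 5.
Row 6: attacked by (1,4)→{4}; (2,1)→{1,5}; (3,5)→{2,5}; (4,2)→{2,4}; (5,6)→{5,6}. Safe: 3. Place at column 3.
Columns [4, 1, 5, 2, 6, 3], r−c [-3, 1, -2, 2, -1, 3], r+c [5, 3, 8, 6, 11, 9] are all distinct, so no two queens attack.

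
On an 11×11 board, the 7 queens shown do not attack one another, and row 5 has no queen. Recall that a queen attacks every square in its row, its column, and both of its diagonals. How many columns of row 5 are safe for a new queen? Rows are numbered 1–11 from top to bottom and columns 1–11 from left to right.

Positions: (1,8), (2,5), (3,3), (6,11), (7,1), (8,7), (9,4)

2

(1,8) attacks row 5 at column 8 and diagonals 4.
(2,5) attacks row 5 at column 5 and diagonals 2, 8.
(3,3) attacks row 5 at column 3 and diagonals 1, 5.
(6,11) attacks row 5 at column 11 and diagonals 10.
(7,1) attacks row 5 at column 1 and diagonals 3.
(8,7) attacks row 5 at column 7 and diagonals 4, 10.
(9,4) attacks row 5 at column 4 and diagonals 8.
Attacked columns: {1, 2, 3, 4, 5, 7, 8, 10, 11}. Safe: {6, 9}.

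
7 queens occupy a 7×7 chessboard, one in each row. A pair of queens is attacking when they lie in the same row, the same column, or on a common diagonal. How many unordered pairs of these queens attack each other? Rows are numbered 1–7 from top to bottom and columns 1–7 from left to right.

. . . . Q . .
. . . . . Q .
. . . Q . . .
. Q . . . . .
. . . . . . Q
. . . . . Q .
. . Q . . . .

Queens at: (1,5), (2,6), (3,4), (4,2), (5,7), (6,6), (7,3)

4

Same column: (2,6)–(6,6) (column 6).
Same diagonal: (1,5)–(2,6) (|1−2| = |5−6| = 1); (1,5)–(4,2) (|1−4| = |5−2| = 3); (5,7)–(6,6) (|5−6| = |7−6| = 1).
Total attacking pairs: 4.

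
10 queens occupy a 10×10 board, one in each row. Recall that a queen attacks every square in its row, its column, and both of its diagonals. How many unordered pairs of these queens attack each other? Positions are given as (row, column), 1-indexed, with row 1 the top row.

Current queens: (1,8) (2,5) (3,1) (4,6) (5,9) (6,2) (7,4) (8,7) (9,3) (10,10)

All columns are distinct and no two queens satisfy |Δrow| = |Δcol|, so no pair attacks.

0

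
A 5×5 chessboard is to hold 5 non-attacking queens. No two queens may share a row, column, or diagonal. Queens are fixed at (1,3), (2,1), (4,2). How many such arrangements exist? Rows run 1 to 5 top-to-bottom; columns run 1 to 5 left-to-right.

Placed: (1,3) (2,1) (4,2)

1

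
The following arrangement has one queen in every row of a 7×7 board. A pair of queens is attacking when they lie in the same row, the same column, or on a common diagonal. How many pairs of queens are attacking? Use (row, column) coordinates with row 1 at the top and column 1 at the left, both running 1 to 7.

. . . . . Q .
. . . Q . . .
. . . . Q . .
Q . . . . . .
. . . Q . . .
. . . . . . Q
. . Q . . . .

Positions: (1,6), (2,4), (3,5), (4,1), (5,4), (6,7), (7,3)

2

Same column: (2,4)–(5,4) (column 4).
Same diagonal: (2,4)–(3,5) (|2−3| = |4−5| = 1).
Total attacking pairs: 2.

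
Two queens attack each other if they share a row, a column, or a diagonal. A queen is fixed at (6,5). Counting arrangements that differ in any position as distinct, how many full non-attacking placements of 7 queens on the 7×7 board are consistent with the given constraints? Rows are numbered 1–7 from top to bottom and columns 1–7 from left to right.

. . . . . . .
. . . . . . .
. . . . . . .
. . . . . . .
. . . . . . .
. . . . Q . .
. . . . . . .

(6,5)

Branch on row 1: col 1 → 1; col 2 → 1; col 3 → 0; col 4 → 1; col 6 → 3; col 7 → 0.
Sum: 1 + 1 + 0 + 1 + 3 + 0 = 6.

6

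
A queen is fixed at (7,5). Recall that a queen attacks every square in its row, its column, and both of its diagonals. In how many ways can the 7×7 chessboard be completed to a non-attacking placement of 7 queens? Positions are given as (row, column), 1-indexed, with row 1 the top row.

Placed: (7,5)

Branch on row 1: col 1 → 1; col 2 → 1; col 3 → 2; col 4 → 1; col 6 → 0; col 7 → 1.
Sum: 1 + 1 + 2 + 1 + 0 + 1 = 6.

6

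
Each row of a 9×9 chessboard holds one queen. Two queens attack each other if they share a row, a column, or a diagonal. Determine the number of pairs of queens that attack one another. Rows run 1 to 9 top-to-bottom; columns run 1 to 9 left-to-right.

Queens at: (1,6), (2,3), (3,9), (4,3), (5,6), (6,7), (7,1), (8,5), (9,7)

8

Same column: (1,6)–(5,6) (column 6); (2,3)–(4,3) (column 3); (6,7)–(9,7) (column 7).
Same diagonal: (1,6)–(4,3) (|1−4| = |6−3| = 3); (2,3)–(5,6) (|2−5| = |3−6| = 3); (2,3)–(6,7) (|2−6| = |3−7| = 4); (5,6)–(6,7) (|5−6| = |6−7| = 1); (6,7)–(8,5) (|6−8| = |7−5| = 2).
Total attacking pairs: 8.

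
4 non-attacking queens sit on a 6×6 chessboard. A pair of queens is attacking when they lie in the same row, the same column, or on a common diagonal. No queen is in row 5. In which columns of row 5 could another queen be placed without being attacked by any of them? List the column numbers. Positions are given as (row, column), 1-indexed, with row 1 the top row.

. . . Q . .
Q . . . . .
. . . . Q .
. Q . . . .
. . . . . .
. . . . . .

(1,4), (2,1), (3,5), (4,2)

(1,4) attacks row 5 at column 4.
(2,1) attacks row 5 at column 1 and diagonals 4.
(3,5) attacks row 5 at column 5 and diagonals 3.
(4,2) attacks row 5 at column 2 and diagonals 1, 3.
Attacked columns: {1, 2, 3, 4, 5}. Safe: {6}.

columns 6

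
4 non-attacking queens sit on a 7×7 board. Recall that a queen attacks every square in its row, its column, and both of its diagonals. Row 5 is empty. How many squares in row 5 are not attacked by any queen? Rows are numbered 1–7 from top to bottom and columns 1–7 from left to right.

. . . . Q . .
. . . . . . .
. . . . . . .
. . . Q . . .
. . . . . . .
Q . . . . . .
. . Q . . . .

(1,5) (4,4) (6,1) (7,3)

2

(1,5) attacks row 5 at column 5 and diagonals 1.
(4,4) attacks row 5 at column 4 and diagonals 3, 5.
(6,1) attacks row 5 at column 1 and diagonals 2.
(7,3) attacks row 5 at column 3 and diagonals 1, 5.
Attacked columns: {1, 2, 3, 4, 5}. Safe: {6, 7}.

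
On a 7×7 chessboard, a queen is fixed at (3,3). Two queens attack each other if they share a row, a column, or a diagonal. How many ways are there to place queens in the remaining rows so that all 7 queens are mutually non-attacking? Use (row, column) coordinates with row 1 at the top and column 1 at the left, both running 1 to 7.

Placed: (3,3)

Branch on row 1: col 2 → 2; col 4 → 2; col 6 → 1; col 7 → 1.
Sum: 2 + 2 + 1 + 1 = 6.

6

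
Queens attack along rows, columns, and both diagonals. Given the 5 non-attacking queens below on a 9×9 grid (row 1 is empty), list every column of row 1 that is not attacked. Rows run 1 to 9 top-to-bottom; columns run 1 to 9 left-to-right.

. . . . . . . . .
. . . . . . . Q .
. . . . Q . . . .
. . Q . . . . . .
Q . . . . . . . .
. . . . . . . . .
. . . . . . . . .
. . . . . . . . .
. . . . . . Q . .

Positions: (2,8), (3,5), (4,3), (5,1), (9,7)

(2,8) attacks row 1 at column 8 and diagonals 7, 9.
(3,5) attacks row 1 at column 5 and diagonals 3, 7.
(4,3) attacks row 1 at column 3 and diagonals 6.
(5,1) attacks row 1 at column 1 and diagonals 5.
(9,7) attacks row 1 at column 7.
Attacked columns: {1, 3, 5, 6, 7, 8, 9}. Safe: {2, 4}.

columns 2, 4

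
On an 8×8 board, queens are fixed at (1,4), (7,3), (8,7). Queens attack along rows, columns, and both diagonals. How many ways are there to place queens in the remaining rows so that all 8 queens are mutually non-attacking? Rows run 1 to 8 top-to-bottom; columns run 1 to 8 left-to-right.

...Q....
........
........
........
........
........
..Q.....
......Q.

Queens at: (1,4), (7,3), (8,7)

Branch on row 2: col 2 → 1; col 6 → 1.
Sum: 1 + 1 = 2.

2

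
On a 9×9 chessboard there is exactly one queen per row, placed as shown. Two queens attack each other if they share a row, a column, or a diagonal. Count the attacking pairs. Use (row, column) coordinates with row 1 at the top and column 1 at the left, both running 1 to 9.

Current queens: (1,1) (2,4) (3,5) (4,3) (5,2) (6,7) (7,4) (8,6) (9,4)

Same column: (2,4)–(7,4) (column 4); (2,4)–(9,4) (column 4); (7,4)–(9,4) (column 4).
Same diagonal: (2,4)–(3,5) (|2−3| = |4−5| = 1); (4,3)–(5,2) (|4−5| = |3−2| = 1); (5,2)–(7,4) (|5−7| = |2−4| = 2); (6,7)–(9,4) (|6−9| = |7−4| = 3).
Total attacking pairs: 7.

7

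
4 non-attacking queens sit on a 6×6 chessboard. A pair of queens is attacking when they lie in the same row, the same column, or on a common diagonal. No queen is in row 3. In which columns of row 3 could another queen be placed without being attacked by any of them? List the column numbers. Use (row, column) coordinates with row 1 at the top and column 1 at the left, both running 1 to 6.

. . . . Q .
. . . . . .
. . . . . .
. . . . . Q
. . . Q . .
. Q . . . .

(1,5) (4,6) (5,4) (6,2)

columns 1

(1,5) attacks row 3 at column 5 and diagonals 3.
(4,6) attacks row 3 at column 6 and diagonals 5.
(5,4) attacks row 3 at column 4 and diagonals 2, 6.
(6,2) attacks row 3 at column 2 and diagonals 5.
Attacked columns: {2, 3, 4, 5, 6}. Safe: {1}.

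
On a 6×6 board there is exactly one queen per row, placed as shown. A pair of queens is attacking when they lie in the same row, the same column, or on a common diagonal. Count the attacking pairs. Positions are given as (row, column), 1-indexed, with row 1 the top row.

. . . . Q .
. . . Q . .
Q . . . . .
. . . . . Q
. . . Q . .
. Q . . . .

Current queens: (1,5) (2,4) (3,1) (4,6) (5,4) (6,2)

Same column: (2,4)–(5,4) (column 4).
Same diagonal: (1,5)–(2,4) (|1−2| = |5−4| = 1); (2,4)–(4,6) (|2−4| = |4−6| = 2).
Total attacking pairs: 3.

3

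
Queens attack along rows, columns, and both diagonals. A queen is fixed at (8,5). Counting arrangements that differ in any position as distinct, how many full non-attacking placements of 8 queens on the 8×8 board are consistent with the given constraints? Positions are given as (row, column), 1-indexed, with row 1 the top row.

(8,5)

18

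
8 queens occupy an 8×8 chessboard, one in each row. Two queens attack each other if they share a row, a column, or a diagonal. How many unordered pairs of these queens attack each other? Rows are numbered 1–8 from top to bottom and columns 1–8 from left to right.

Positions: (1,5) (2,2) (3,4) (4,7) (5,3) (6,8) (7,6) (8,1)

All columns are distinct and no two queens satisfy |Δrow| = |Δcol|, so no pair attacks.

0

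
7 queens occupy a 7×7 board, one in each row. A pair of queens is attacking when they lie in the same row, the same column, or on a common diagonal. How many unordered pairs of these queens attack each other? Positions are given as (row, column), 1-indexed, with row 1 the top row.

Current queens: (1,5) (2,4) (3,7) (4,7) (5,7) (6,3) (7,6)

6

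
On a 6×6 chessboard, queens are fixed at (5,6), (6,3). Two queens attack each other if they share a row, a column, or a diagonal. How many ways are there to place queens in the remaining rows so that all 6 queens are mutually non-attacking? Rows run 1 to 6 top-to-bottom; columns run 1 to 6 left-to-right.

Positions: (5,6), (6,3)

1

Branch on row 1: col 1 → 0; col 4 → 1; col 5 → 0.
Sum: 0 + 1 + 0 = 1.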